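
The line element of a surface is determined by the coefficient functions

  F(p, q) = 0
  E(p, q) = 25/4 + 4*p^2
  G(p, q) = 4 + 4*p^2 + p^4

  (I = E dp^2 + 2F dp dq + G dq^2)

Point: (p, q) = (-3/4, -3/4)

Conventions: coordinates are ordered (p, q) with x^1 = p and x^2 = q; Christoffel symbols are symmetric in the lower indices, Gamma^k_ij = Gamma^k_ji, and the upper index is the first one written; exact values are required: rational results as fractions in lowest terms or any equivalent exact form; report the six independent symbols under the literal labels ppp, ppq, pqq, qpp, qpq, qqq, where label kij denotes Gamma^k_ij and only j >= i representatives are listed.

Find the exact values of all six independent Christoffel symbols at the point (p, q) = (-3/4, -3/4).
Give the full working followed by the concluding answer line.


E = 17/2, F = 0, G = 1681/256 at the point
E_p = -6, E_q = 0, F_p = 0, F_q = 0, G_p = -123/16, G_q = 0
EG - F^2 = 28577/512;  g^inv = (512/28577) * [[1681/256, 0], [0, 17/2]]
first-kind symbols [ij,l] = (1/2)(d_i g_jl + d_j g_il - d_l g_ij): [pp,p] = E_p/2 = -3, [pp,q] = F_p - E_q/2 = 0, [pq,p] = E_q/2 = 0, [pq,q] = G_p/2 = -123/32, [qq,p] = F_q - G_p/2 = 123/32, [qq,q] = G_q/2 = 0
Gamma^p_ij = (G*[ij,p] - F*[ij,q])/(EG - F^2), Gamma^q_ij = (E*[ij,q] - F*[ij,p])/(EG - F^2)

Answer: Gamma_ppp = -6/17, Gamma_ppq = 0, Gamma_pqq = 123/272, Gamma_qpp = 0, Gamma_qpq = -24/41, Gamma_qqq = 0


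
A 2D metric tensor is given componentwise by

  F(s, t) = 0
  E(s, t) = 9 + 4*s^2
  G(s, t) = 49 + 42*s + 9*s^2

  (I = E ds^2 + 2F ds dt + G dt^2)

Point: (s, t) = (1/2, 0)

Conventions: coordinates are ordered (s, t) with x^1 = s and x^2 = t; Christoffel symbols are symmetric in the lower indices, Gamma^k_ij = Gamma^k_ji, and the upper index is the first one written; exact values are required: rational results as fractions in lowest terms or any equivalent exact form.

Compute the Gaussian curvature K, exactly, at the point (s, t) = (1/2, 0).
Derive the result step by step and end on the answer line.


E = 10, F = 0, G = 289/4, EG - F^2 = 1445/2 at the point
E_s = 4, E_t = 0, F_s = 0, F_t = 0, G_s = 51, G_t = 0
E_tt = 0, F_st = 0, G_ss = 18
The intrinsic route: Brioschi's K = (det M1 - det M2)/(EG - F^2)^2.
M1 = [[-E_tt/2 + F_st - G_ss/2, E_s/2, F_s - E_t/2], [F_t - G_s/2, E, F], [G_t/2, F, G]] = [[-9, 2, 0], [-51/2, 10, 0], [0, 0, 289/4]]; det M1 = -11271/4
M2 = [[0, E_t/2, G_s/2], [E_t/2, E, F], [G_s/2, F, G]] = [[0, 0, 51/2], [0, 10, 0], [51/2, 0, 289/4]]; det M2 = -13005/2
det M1 - det M2 = 14739/4; K = 14739/4 / (1445/2)^2 = 3/425

Answer: K = 3/425


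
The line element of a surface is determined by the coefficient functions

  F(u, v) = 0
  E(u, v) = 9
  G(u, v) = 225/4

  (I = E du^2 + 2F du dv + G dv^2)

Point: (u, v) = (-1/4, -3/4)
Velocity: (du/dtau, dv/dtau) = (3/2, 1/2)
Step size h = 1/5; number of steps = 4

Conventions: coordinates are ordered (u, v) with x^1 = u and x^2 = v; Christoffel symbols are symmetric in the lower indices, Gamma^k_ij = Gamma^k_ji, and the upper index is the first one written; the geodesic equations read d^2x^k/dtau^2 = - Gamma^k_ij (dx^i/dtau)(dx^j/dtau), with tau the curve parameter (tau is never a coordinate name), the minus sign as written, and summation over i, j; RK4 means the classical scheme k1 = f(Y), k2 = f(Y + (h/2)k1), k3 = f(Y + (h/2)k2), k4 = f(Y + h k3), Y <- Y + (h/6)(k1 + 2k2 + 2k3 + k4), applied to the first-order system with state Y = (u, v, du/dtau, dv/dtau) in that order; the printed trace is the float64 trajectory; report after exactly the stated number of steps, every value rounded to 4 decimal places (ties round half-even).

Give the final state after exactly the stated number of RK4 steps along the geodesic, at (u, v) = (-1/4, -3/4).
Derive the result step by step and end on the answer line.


f(Y) = (du/dtau, dv/dtau, -Gamma^u_ij Y'^i Y'^j, -Gamma^v_ij Y'^i Y'^j) with the Gammas evaluated at the stage position; h = 0.200000; intermediate values shown to 6 dp
step 0: u = -0.2500, v = -0.7500, du/dtau = 1.5000, dv/dtau = 0.5000
step 1:
  k1: at (u, v) = (-0.250000, -0.750000), (du/dtau, dv/dtau) = (1.500000, 0.500000); Gamma_uuu = 0.000000, Gamma_uuv = 0.000000, Gamma_uvv = 0.000000, Gamma_vuu = 0.000000, Gamma_vuv = 0.000000, Gamma_vvv = 0.000000; k1 = (1.500000, 0.500000, 0.000000, 0.000000)
  k2: at (u, v) = (-0.100000, -0.700000), (du/dtau, dv/dtau) = (1.500000, 0.500000); Gamma_uuu = 0.000000, Gamma_uuv = 0.000000, Gamma_uvv = 0.000000, Gamma_vuu = 0.000000, Gamma_vuv = 0.000000, Gamma_vvv = 0.000000; k2 = (1.500000, 0.500000, 0.000000, 0.000000)
  k3: at (u, v) = (-0.100000, -0.700000), (du/dtau, dv/dtau) = (1.500000, 0.500000); Gamma_uuu = 0.000000, Gamma_uuv = 0.000000, Gamma_uvv = 0.000000, Gamma_vuu = 0.000000, Gamma_vuv = 0.000000, Gamma_vvv = 0.000000; k3 = (1.500000, 0.500000, 0.000000, 0.000000)
  k4: at (u, v) = (0.050000, -0.650000), (du/dtau, dv/dtau) = (1.500000, 0.500000); Gamma_uuu = 0.000000, Gamma_uuv = 0.000000, Gamma_uvv = 0.000000, Gamma_vuu = 0.000000, Gamma_vuv = 0.000000, Gamma_vvv = 0.000000; k4 = (1.500000, 0.500000, 0.000000, 0.000000)
  Y <- Y + (h/6)(k1 + 2k2 + 2k3 + k4): u = 0.0500, v = -0.6500, du/dtau = 1.5000, dv/dtau = 0.5000
step 2:
  k1: at (u, v) = (0.050000, -0.650000), (du/dtau, dv/dtau) = (1.500000, 0.500000); Gamma_uuu = 0.000000, Gamma_uuv = 0.000000, Gamma_uvv = 0.000000, Gamma_vuu = 0.000000, Gamma_vuv = 0.000000, Gamma_vvv = 0.000000; k1 = (1.500000, 0.500000, 0.000000, 0.000000)
  k2: at (u, v) = (0.200000, -0.600000), (du/dtau, dv/dtau) = (1.500000, 0.500000); Gamma_uuu = 0.000000, Gamma_uuv = 0.000000, Gamma_uvv = 0.000000, Gamma_vuu = 0.000000, Gamma_vuv = 0.000000, Gamma_vvv = 0.000000; k2 = (1.500000, 0.500000, 0.000000, 0.000000)
  k3: at (u, v) = (0.200000, -0.600000), (du/dtau, dv/dtau) = (1.500000, 0.500000); Gamma_uuu = 0.000000, Gamma_uuv = 0.000000, Gamma_uvv = 0.000000, Gamma_vuu = 0.000000, Gamma_vuv = 0.000000, Gamma_vvv = 0.000000; k3 = (1.500000, 0.500000, 0.000000, 0.000000)
  k4: at (u, v) = (0.350000, -0.550000), (du/dtau, dv/dtau) = (1.500000, 0.500000); Gamma_uuu = 0.000000, Gamma_uuv = 0.000000, Gamma_uvv = 0.000000, Gamma_vuu = 0.000000, Gamma_vuv = 0.000000, Gamma_vvv = 0.000000; k4 = (1.500000, 0.500000, 0.000000, 0.000000)
  Y <- Y + (h/6)(k1 + 2k2 + 2k3 + k4): u = 0.3500, v = -0.5500, du/dtau = 1.5000, dv/dtau = 0.5000
step 3:
  k1: at (u, v) = (0.350000, -0.550000), (du/dtau, dv/dtau) = (1.500000, 0.500000); Gamma_uuu = 0.000000, Gamma_uuv = 0.000000, Gamma_uvv = 0.000000, Gamma_vuu = 0.000000, Gamma_vuv = 0.000000, Gamma_vvv = 0.000000; k1 = (1.500000, 0.500000, 0.000000, 0.000000)
  k2: at (u, v) = (0.500000, -0.500000), (du/dtau, dv/dtau) = (1.500000, 0.500000); Gamma_uuu = 0.000000, Gamma_uuv = 0.000000, Gamma_uvv = 0.000000, Gamma_vuu = 0.000000, Gamma_vuv = 0.000000, Gamma_vvv = 0.000000; k2 = (1.500000, 0.500000, 0.000000, 0.000000)
  k3: at (u, v) = (0.500000, -0.500000), (du/dtau, dv/dtau) = (1.500000, 0.500000); Gamma_uuu = 0.000000, Gamma_uuv = 0.000000, Gamma_uvv = 0.000000, Gamma_vuu = 0.000000, Gamma_vuv = 0.000000, Gamma_vvv = 0.000000; k3 = (1.500000, 0.500000, 0.000000, 0.000000)
  k4: at (u, v) = (0.650000, -0.450000), (du/dtau, dv/dtau) = (1.500000, 0.500000); Gamma_uuu = 0.000000, Gamma_uuv = 0.000000, Gamma_uvv = 0.000000, Gamma_vuu = 0.000000, Gamma_vuv = 0.000000, Gamma_vvv = 0.000000; k4 = (1.500000, 0.500000, 0.000000, 0.000000)
  Y <- Y + (h/6)(k1 + 2k2 + 2k3 + k4): u = 0.6500, v = -0.4500, du/dtau = 1.5000, dv/dtau = 0.5000
step 4:
  k1: at (u, v) = (0.650000, -0.450000), (du/dtau, dv/dtau) = (1.500000, 0.500000); Gamma_uuu = 0.000000, Gamma_uuv = 0.000000, Gamma_uvv = 0.000000, Gamma_vuu = 0.000000, Gamma_vuv = 0.000000, Gamma_vvv = 0.000000; k1 = (1.500000, 0.500000, 0.000000, 0.000000)
  k2: at (u, v) = (0.800000, -0.400000), (du/dtau, dv/dtau) = (1.500000, 0.500000); Gamma_uuu = 0.000000, Gamma_uuv = 0.000000, Gamma_uvv = 0.000000, Gamma_vuu = 0.000000, Gamma_vuv = 0.000000, Gamma_vvv = 0.000000; k2 = (1.500000, 0.500000, 0.000000, 0.000000)
  k3: at (u, v) = (0.800000, -0.400000), (du/dtau, dv/dtau) = (1.500000, 0.500000); Gamma_uuu = 0.000000, Gamma_uuv = 0.000000, Gamma_uvv = 0.000000, Gamma_vuu = 0.000000, Gamma_vuv = 0.000000, Gamma_vvv = 0.000000; k3 = (1.500000, 0.500000, 0.000000, 0.000000)
  k4: at (u, v) = (0.950000, -0.350000), (du/dtau, dv/dtau) = (1.500000, 0.500000); Gamma_uuu = 0.000000, Gamma_uuv = 0.000000, Gamma_uvv = 0.000000, Gamma_vuu = 0.000000, Gamma_vuv = 0.000000, Gamma_vvv = 0.000000; k4 = (1.500000, 0.500000, 0.000000, 0.000000)
  Y <- Y + (h/6)(k1 + 2k2 + 2k3 + k4): u = 0.9500, v = -0.3500, du/dtau = 1.5000, dv/dtau = 0.5000

Answer: u = 0.9500, v = -0.3500, du/dtau = 1.5000, dv/dtau = 0.5000


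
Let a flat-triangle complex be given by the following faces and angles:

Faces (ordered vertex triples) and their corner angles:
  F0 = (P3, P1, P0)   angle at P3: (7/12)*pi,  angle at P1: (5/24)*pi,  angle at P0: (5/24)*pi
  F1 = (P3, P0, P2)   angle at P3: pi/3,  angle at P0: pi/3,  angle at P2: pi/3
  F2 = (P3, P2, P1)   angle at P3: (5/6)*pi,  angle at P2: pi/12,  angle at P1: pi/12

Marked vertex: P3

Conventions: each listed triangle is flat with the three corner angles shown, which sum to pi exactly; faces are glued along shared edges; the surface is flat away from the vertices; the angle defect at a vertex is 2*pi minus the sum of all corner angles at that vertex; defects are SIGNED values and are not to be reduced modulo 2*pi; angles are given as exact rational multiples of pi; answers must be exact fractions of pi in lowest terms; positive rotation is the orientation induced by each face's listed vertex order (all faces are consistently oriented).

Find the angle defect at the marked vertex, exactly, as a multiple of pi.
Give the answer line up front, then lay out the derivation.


Answer: defect(P3) = pi/4

Sum of corner angles at P3: (7/4)*pi
defect = 2*pi - (7/4)*pi


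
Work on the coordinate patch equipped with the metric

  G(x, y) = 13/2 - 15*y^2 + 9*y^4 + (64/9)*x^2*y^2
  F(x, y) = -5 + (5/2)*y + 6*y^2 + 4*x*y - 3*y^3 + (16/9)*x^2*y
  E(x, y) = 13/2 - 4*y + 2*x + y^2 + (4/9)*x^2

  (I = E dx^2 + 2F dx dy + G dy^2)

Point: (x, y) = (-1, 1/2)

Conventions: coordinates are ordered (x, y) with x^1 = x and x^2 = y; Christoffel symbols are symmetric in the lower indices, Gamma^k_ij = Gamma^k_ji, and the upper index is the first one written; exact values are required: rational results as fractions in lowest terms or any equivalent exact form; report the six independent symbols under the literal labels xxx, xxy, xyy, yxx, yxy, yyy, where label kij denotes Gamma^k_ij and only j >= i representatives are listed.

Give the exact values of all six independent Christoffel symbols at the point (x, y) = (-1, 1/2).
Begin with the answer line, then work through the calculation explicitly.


Answer: Gamma_xxx = 24008/5967, Gamma_xxy = -37007/5967, Gamma_xyy = 120379/11934, Gamma_yxx = 19640/5967, Gamma_yxy = -29246/5967, Gamma_yyy = 42191/5967

E = 115/36, F = -269/72, G = 733/144 at the point
E_x = 10/9, E_y = -3, F_x = 2/9, F_y = 145/36, G_x = -32/9, G_y = -61/18
EG - F^2 = 221/96;  g^inv = (96/221) * [[733/144, 269/72], [269/72, 115/36]]
first-kind symbols [ij,l] = (1/2)(d_i g_jl + d_j g_il - d_l g_ij): [xx,x] = E_x/2 = 5/9, [xx,y] = F_x - E_y/2 = 31/18, [xy,x] = E_y/2 = -3/2, [xy,y] = G_x/2 = -16/9, [yy,x] = F_y - G_x/2 = 209/36, [yy,y] = G_y/2 = -61/36
Gamma^x_ij = (G*[ij,x] - F*[ij,y])/(EG - F^2), Gamma^y_ij = (E*[ij,y] - F*[ij,x])/(EG - F^2)


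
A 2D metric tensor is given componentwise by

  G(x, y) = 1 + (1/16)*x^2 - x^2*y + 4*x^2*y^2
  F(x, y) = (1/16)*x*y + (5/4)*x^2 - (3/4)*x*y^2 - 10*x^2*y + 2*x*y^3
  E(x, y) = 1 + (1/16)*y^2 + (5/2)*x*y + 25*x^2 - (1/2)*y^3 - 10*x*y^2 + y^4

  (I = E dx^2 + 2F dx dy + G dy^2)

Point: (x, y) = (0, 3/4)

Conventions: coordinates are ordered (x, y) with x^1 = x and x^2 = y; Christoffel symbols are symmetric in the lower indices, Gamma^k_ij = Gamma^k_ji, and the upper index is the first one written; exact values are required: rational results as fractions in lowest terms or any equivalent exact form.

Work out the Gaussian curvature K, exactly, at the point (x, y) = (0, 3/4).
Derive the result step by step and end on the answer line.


E = 73/64, F = 0, G = 1, EG - F^2 = 73/64 at the point
E_x = -15/4, E_y = 15/16, F_x = 15/32, F_y = 0, G_x = 0, G_y = 0
E_yy = 37/8, F_xy = 37/16, G_xx = 25/8
Using the Brioschi determinant formula for K from the metric derivatives:
M1 = [[-E_yy/2 + F_xy - G_xx/2, E_x/2, F_x - E_y/2], [F_y - G_x/2, E, F], [G_y/2, F, G]] = [[-25/16, -15/8, 0], [0, 73/64, 0], [0, 0, 1]]; det M1 = -1825/1024
M2 = [[0, E_y/2, G_x/2], [E_y/2, E, F], [G_x/2, F, G]] = [[0, 15/32, 0], [15/32, 73/64, 0], [0, 0, 1]]; det M2 = -225/1024
det M1 - det M2 = -25/16; K = -25/16 / (73/64)^2 = -6400/5329

Answer: K = -6400/5329


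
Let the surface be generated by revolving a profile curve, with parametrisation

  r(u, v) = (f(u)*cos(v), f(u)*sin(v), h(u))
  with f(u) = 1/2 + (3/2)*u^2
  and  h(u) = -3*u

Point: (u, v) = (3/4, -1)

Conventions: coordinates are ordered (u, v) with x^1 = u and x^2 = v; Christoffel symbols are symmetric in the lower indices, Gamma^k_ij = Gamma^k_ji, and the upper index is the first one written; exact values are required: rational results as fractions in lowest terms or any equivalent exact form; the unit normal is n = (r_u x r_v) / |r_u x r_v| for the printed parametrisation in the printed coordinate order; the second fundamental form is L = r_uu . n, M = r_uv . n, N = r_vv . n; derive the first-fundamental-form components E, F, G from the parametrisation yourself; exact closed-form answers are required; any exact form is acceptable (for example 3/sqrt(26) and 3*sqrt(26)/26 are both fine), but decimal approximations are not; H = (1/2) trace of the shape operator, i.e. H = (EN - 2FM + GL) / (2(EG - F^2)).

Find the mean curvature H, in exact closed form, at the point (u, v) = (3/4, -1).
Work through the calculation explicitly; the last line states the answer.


f = 43/32, f' = 9/4, f'' = 3, h' = -3, h'' = 0
E = 225/16, F = 0, G = 1849/1024; answer radicand W^2 = 225/16
unnormalised second-form numerators: l = 9, m = 0, n = -129/32; L = l/sqrt(225/16), and similarly M = m/sqrt(W^2), N = n/sqrt(W^2)
H = (E*n - 2*F*m + G*l) / (2*(EG - F^2)*sqrt(W^2)); E*n - 2*F*m + G*l = -41409/1024, EG - F^2 = 416025/16384, so H = (-856/1075)/sqrt(225/16)

Answer: H = -3424/16125


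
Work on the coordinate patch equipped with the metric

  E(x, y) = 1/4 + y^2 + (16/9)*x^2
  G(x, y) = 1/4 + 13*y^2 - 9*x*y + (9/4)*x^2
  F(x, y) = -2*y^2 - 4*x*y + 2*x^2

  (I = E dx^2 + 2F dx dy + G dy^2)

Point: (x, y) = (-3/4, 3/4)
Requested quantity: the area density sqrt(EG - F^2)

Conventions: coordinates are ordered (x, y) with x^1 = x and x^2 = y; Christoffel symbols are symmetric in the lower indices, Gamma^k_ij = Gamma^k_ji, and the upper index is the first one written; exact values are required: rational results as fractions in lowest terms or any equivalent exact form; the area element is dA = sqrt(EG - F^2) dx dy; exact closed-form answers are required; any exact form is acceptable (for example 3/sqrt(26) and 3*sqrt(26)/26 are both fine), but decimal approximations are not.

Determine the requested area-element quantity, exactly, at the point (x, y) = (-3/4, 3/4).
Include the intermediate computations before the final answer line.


E = 29/16, F = 9/4, G = 889/64; EG - F^2 = 20597/1024

Answer: sqrt(EG - F^2) = sqrt(20597)/32


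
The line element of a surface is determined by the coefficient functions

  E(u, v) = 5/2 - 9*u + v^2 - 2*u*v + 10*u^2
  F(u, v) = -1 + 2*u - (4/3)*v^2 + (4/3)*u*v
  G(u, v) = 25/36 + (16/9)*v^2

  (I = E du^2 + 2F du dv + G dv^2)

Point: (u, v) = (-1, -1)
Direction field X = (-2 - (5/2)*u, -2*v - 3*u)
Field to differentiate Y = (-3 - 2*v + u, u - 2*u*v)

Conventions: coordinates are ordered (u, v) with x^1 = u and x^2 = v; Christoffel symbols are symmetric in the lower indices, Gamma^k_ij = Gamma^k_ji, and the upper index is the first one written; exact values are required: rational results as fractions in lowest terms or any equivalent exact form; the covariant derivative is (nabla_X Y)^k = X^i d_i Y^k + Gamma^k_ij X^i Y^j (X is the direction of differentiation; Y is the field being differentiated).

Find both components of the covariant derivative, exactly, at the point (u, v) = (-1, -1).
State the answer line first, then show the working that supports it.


Answer: (nabla_X Y)^u = -48101/6002, (nabla_X Y)^v = 142967/6002

E = 41/2, F = -3, G = 89/36 at the point
E_u = -27, E_v = 0, F_u = 2/3, F_v = 4/3, G_u = 0, G_v = -32/9
EG - F^2 = 3001/72;  g^inv = (72/3001) * [[89/36, 3], [3, 41/2]]
first-kind symbols [ij,l] = (1/2)(d_i g_jl + d_j g_il - d_l g_ij): [uu,u] = E_u/2 = -27/2, [uu,v] = F_u - E_v/2 = 2/3, [uv,u] = E_v/2 = 0, [uv,v] = G_u/2 = 0, [vv,u] = F_v - G_u/2 = 4/3, [vv,v] = G_v/2 = -16/9
Gamma^u_ij = (G*[ij,u] - F*[ij,v])/(EG - F^2), Gamma^v_ij = (E*[ij,v] - F*[ij,u])/(EG - F^2)
Gamma_uuu = -2259/3001, Gamma_uuv = 0, Gamma_uvv = -440/9003, Gamma_vuu = -1932/3001, Gamma_vuv = 0, Gamma_vvv = -2336/3001
X = (1/2, 5), Y = (-2, -3) at the point


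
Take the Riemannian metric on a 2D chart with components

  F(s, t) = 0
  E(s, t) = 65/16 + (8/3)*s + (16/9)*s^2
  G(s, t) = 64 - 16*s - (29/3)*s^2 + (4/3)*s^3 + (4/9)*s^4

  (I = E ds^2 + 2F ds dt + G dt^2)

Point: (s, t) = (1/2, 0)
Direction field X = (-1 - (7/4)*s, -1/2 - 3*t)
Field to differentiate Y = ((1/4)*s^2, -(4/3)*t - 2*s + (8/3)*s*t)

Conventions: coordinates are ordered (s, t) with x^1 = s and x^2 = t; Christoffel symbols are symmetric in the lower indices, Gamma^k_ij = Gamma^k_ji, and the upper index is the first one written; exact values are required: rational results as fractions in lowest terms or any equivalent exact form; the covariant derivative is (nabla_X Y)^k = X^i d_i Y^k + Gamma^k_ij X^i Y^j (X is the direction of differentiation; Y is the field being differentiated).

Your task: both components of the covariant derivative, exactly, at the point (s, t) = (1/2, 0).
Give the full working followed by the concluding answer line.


E = 841/144, F = 0, G = 484/9 at the point
E_s = 40/9, E_t = 0, F_s = 0, F_t = 0, G_s = -220/9, G_t = 0
EG - F^2 = 101761/324;  g^inv = (324/101761) * [[484/9, 0], [0, 841/144]]
first-kind symbols [ij,l] = (1/2)(d_i g_jl + d_j g_il - d_l g_ij): [ss,s] = E_s/2 = 20/9, [ss,t] = F_s - E_t/2 = 0, [st,s] = E_t/2 = 0, [st,t] = G_s/2 = -110/9, [tt,s] = F_t - G_s/2 = 110/9, [tt,t] = G_t/2 = 0
Gamma^s_ij = (G*[ij,s] - F*[ij,t])/(EG - F^2), Gamma^t_ij = (E*[ij,t] - F*[ij,s])/(EG - F^2)
Gamma_sss = 320/841, Gamma_sst = 0, Gamma_stt = 1760/841, Gamma_tss = 0, Gamma_tst = -5/22, Gamma_ttt = 0
X = (-15/8, -1/2), Y = (1/16, -1) at the point

Answer: (nabla_X Y)^s = 14345/26912, (nabla_X Y)^t = 2345/704


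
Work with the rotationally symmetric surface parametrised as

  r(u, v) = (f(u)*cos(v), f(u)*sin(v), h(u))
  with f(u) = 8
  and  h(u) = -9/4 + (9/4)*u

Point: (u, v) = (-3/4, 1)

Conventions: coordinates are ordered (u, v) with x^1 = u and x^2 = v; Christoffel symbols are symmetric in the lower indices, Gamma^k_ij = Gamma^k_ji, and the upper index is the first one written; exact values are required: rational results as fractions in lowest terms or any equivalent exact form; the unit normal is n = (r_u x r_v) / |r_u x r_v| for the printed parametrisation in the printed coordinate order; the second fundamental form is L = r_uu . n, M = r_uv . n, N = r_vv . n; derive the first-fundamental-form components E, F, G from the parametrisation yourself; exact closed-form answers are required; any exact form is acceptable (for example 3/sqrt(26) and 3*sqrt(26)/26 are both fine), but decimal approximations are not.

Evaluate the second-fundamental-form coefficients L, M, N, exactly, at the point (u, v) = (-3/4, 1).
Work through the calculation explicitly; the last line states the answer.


f = 8, f' = 0, f'' = 0, h' = 9/4, h'' = 0
E = 81/16, F = 0, G = 64; answer radicand W^2 = 81/16
unnormalised second-form numerators: l = 0, m = 0, n = 18; L = l/sqrt(81/16), and similarly M = m/sqrt(W^2), N = n/sqrt(W^2)

Answer: L = 0, M = 0, N = 8


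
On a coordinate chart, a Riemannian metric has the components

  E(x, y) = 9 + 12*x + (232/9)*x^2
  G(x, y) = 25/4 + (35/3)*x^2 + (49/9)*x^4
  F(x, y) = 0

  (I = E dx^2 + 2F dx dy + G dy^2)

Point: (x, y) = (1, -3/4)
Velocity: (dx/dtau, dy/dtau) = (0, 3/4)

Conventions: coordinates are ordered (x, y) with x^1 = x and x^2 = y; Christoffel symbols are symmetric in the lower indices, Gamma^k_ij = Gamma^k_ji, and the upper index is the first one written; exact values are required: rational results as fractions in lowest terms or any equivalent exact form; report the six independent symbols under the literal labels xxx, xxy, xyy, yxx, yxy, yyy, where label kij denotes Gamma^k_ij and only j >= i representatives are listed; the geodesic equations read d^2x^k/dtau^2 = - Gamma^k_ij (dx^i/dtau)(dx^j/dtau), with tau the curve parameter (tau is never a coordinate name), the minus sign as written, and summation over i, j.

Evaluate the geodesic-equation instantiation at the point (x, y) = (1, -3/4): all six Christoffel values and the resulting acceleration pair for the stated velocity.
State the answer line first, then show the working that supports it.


Answer: Gamma_xxx = 286/421, Gamma_xxy = 0, Gamma_xyy = -203/421, Gamma_yxx = 0, Gamma_yxy = 28/29, Gamma_yyy = 0; accelerations (d^2x/dtau^2, d^2y/dtau^2) = (1827/6736, 0)

E = 421/9, F = 0, G = 841/36 at the point
E_x = 572/9, E_y = 0, F_x = 0, F_y = 0, G_x = 406/9, G_y = 0
EG - F^2 = 354061/324;  g^inv = (324/354061) * [[841/36, 0], [0, 421/9]]
first-kind symbols [ij,l] = (1/2)(d_i g_jl + d_j g_il - d_l g_ij): [xx,x] = E_x/2 = 286/9, [xx,y] = F_x - E_y/2 = 0, [xy,x] = E_y/2 = 0, [xy,y] = G_x/2 = 203/9, [yy,x] = F_y - G_x/2 = -203/9, [yy,y] = G_y/2 = 0
Gamma^x_ij = (G*[ij,x] - F*[ij,y])/(EG - F^2), Gamma^y_ij = (E*[ij,y] - F*[ij,x])/(EG - F^2)
Gamma_xxx = 286/421, Gamma_xxy = 0, Gamma_xyy = -203/421, Gamma_yxx = 0, Gamma_yxy = 28/29, Gamma_yyy = 0
d^2x/dtau^2 = -(Gamma_xxx*(0)^2 + 2*Gamma_xxy*(0)*(3/4) + Gamma_xyy*(3/4)^2) = 1827/6736
d^2y/dtau^2 = -(Gamma_yxx*(0)^2 + 2*Gamma_yxy*(0)*(3/4) + Gamma_yyy*(3/4)^2) = 0


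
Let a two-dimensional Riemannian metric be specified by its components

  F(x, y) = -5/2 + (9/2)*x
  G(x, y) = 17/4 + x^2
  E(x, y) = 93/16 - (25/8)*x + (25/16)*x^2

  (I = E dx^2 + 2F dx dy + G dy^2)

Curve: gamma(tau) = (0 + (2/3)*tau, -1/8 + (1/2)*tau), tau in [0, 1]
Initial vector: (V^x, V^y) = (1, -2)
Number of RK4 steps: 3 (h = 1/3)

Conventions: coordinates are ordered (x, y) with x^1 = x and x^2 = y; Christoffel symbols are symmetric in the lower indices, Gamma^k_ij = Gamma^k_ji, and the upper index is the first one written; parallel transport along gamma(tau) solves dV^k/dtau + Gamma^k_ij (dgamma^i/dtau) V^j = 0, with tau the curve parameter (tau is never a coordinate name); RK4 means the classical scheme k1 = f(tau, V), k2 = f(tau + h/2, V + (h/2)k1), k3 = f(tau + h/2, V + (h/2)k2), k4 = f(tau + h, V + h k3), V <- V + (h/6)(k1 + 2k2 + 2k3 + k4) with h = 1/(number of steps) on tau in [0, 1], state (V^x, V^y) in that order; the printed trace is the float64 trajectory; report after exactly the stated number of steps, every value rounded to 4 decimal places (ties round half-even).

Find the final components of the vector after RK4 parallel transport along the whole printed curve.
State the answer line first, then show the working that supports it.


Answer: V^x = 0.9171, V^y = -2.5890

gamma'(tau) = (2/3, 1/2); f(tau, V)^k = -Gamma^k_ij(gamma(tau)) gamma'^i(tau) V^j; h = 1/3; intermediate values shown to 6 dp
curve data and Christoffel symbols at the stage parameters:
  tau = 0.000000: gamma = (0.000000, -0.125000), gamma' = (0.666667, 0.500000); Gamma_xxx = 0.249788, Gamma_xxy = 0.000000, Gamma_xyy = 0.000000, Gamma_yxx = 1.205758, Gamma_yxy = 0.000000, Gamma_yyy = 0.000000
  tau = 0.166667: gamma = (0.111111, -0.041667), gamma' = (0.666667, 0.500000); Gamma_xxx = 0.158954, Gamma_xxy = 0.011468, Gamma_xyy = -0.024441, Gamma_yxx = 1.130342, Gamma_yxy = 0.031449, Gamma_yyy = -0.011468
  tau = 0.333333: gamma = (0.222222, 0.041667), gamma' = (0.666667, 0.500000); Gamma_xxx = 0.075925, Gamma_xxy = 0.016595, Gamma_xyy = -0.047566, Gamma_yxx = 1.073151, Gamma_yxy = 0.057477, Gamma_yyy = -0.016595
  tau = 0.500000: gamma = (0.333333, 0.125000), gamma' = (0.666667, 0.500000); Gamma_xxx = -0.002083, Gamma_xxy = 0.016210, Gamma_xyy = -0.070694, Gamma_yxx = 1.031370, Gamma_yxy = 0.080150, Gamma_yyy = -0.016210
  tau = 0.666667: gamma = (0.444444, 0.208333), gamma' = (0.666667, 0.500000); Gamma_xxx = -0.077449, Gamma_xxy = 0.010685, Gamma_xyy = -0.095047, Gamma_yxx = 1.003090, Gamma_yxy = 0.101132, Gamma_yyy = -0.010685
  tau = 0.833333: gamma = (0.555556, 0.291667), gamma' = (0.666667, 0.500000); Gamma_xxx = -0.152336, Gamma_xxy = 0.000000, Gamma_xyy = -0.121869, Gamma_yxx = 0.987136, Gamma_yxy = 0.121869, Gamma_yyy = 0.000000
  tau = 1.000000: gamma = (0.666667, 0.375000), gamma' = (0.666667, 0.500000); Gamma_xxx = -0.228842, Gamma_xxy = -0.016247, Gamma_xyy = -0.152543, Gamma_yxx = 0.982954, Gamma_yxy = 0.143742, Gamma_yyy = 0.016247
step 0: V^x = 1.0000, V^y = -2.0000
step 1: k1 = (-0.166526, -0.803839), k2 = (-0.118366, -0.715430), k3 = (-0.119195, -0.721829), k4 = (-0.085073, -0.647341); V <- V + (h/6)(k1 + 2k2 + 2k3 + k4): V^x = 0.9596, V^y = -2.2403
step 2: k1 = (-0.085032, -0.646873), k2 = (-0.063974, -0.581528), k3 = (-0.063731, -0.584575), k4 = (-0.054943, -0.523800); V <- V + (h/6)(k1 + 2k2 + 2k3 + k4): V^x = 0.9377, V^y = -2.4349
step 3: k1 = (-0.054966, -0.523296), k2 = (-0.059389, -0.462702), k3 = (-0.058848, -0.462992), k4 = (-0.078015, -0.398420); V <- V + (h/6)(k1 + 2k2 + 2k3 + k4): V^x = 0.9171, V^y = -2.5890


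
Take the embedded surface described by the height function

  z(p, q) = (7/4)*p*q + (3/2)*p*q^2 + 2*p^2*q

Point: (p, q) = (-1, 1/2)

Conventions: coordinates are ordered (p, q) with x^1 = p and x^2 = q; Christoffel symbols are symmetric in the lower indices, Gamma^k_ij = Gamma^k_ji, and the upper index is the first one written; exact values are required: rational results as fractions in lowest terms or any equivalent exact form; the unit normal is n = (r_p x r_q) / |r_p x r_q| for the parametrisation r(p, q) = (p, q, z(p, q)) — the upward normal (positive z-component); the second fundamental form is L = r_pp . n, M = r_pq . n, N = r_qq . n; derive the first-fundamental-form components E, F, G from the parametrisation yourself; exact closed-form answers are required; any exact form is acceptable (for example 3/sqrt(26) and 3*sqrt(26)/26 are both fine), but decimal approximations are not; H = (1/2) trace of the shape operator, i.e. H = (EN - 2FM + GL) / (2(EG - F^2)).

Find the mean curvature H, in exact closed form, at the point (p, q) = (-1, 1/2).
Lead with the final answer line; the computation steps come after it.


Answer: H = 59*sqrt(2)/500

z_p = -3/4, z_q = -5/4, z_pp = 2, z_pq = -3/4, z_qq = -3
E = 25/16, F = 15/16, G = 41/16; answer radicand W^2 = 25/8
unnormalised second-form numerators: l = 2, m = -3/4, n = -3; L = l/sqrt(25/8), and similarly M = m/sqrt(W^2), N = n/sqrt(W^2)
H = (E*n - 2*F*m + G*l) / (2*(EG - F^2)*sqrt(W^2)); E*n - 2*F*m + G*l = 59/32, EG - F^2 = 25/8, so H = (59/200)/sqrt(25/8)


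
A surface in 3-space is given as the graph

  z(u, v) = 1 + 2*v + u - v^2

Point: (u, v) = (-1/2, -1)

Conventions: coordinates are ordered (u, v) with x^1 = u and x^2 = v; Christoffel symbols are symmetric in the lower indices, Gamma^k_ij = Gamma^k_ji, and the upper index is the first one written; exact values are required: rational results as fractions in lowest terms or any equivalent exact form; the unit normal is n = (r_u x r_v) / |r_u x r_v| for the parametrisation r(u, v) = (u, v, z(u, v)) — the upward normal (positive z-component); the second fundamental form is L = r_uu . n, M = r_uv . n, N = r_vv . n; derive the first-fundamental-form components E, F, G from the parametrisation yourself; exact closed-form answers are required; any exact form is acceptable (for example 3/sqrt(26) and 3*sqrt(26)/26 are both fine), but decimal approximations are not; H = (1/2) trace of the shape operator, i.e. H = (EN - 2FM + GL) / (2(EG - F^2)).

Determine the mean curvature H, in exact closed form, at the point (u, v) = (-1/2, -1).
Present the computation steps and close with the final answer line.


z_u = 1, z_v = 4, z_uu = 0, z_uv = 0, z_vv = -2
E = 2, F = 4, G = 17; answer radicand W^2 = 18
unnormalised second-form numerators: l = 0, m = 0, n = -2; L = l/sqrt(18), and similarly M = m/sqrt(W^2), N = n/sqrt(W^2)
H = (E*n - 2*F*m + G*l) / (2*(EG - F^2)*sqrt(W^2)); E*n - 2*F*m + G*l = -4, EG - F^2 = 18, so H = (-1/9)/sqrt(18)

Answer: H = -sqrt(2)/54


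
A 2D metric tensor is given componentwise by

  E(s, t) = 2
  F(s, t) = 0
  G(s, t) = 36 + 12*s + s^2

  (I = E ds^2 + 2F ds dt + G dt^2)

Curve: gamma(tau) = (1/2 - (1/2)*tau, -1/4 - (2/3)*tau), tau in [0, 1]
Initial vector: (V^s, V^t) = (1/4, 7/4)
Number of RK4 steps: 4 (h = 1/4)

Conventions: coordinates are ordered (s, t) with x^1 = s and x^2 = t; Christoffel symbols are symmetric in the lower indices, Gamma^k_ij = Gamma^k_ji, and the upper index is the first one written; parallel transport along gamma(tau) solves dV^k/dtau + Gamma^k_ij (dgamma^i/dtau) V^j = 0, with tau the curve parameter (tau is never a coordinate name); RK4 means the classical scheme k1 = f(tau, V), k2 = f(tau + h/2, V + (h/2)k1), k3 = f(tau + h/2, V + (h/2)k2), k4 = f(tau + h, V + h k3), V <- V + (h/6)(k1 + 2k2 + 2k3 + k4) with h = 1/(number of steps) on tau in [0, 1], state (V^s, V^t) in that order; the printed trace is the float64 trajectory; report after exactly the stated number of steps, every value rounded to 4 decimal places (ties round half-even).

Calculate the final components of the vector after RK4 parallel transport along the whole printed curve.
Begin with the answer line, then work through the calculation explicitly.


Answer: V^s = -3.4300, V^t = 1.7158

gamma'(tau) = (-1/2, -2/3); f(tau, V)^k = -Gamma^k_ij(gamma(tau)) gamma'^i(tau) V^j; h = 1/4; intermediate values shown to 6 dp
curve data and Christoffel symbols at the stage parameters:
  tau = 0.000000: gamma = (0.500000, -0.250000), gamma' = (-0.500000, -0.666667); Gamma_sss = 0.000000, Gamma_sst = 0.000000, Gamma_stt = -3.250000, Gamma_tss = 0.000000, Gamma_tst = 0.153846, Gamma_ttt = 0.000000
  tau = 0.125000: gamma = (0.437500, -0.333333), gamma' = (-0.500000, -0.666667); Gamma_sss = 0.000000, Gamma_sst = 0.000000, Gamma_stt = -3.218750, Gamma_tss = 0.000000, Gamma_tst = 0.155340, Gamma_ttt = 0.000000
  tau = 0.250000: gamma = (0.375000, -0.416667), gamma' = (-0.500000, -0.666667); Gamma_sss = 0.000000, Gamma_sst = 0.000000, Gamma_stt = -3.187500, Gamma_tss = 0.000000, Gamma_tst = 0.156863, Gamma_ttt = 0.000000
  tau = 0.375000: gamma = (0.312500, -0.500000), gamma' = (-0.500000, -0.666667); Gamma_sss = 0.000000, Gamma_sst = 0.000000, Gamma_stt = -3.156250, Gamma_tss = 0.000000, Gamma_tst = 0.158416, Gamma_ttt = 0.000000
  tau = 0.500000: gamma = (0.250000, -0.583333), gamma' = (-0.500000, -0.666667); Gamma_sss = 0.000000, Gamma_sst = 0.000000, Gamma_stt = -3.125000, Gamma_tss = 0.000000, Gamma_tst = 0.160000, Gamma_ttt = 0.000000
  tau = 0.625000: gamma = (0.187500, -0.666667), gamma' = (-0.500000, -0.666667); Gamma_sss = 0.000000, Gamma_sst = 0.000000, Gamma_stt = -3.093750, Gamma_tss = 0.000000, Gamma_tst = 0.161616, Gamma_ttt = 0.000000
  tau = 0.750000: gamma = (0.125000, -0.750000), gamma' = (-0.500000, -0.666667); Gamma_sss = 0.000000, Gamma_sst = 0.000000, Gamma_stt = -3.062500, Gamma_tss = 0.000000, Gamma_tst = 0.163265, Gamma_ttt = 0.000000
  tau = 0.875000: gamma = (0.062500, -0.833333), gamma' = (-0.500000, -0.666667); Gamma_sss = 0.000000, Gamma_sst = 0.000000, Gamma_stt = -3.031250, Gamma_tss = 0.000000, Gamma_tst = 0.164948, Gamma_ttt = 0.000000
  tau = 1.000000: gamma = (0.000000, -0.916667), gamma' = (-0.500000, -0.666667); Gamma_sss = 0.000000, Gamma_sst = 0.000000, Gamma_stt = -3.000000, Gamma_tss = 0.000000, Gamma_tst = 0.166667, Gamma_ttt = 0.000000
step 0: V^s = 0.2500, V^t = 1.7500
step 1: k1 = (-3.791667, 0.160256), k2 = (-3.798194, 0.114285), k3 = (-3.785863, 0.113754), k4 = (-3.779182, 0.066652); V <- V + (h/6)(k1 + 2k2 + 2k3 + k4): V^s = -0.6975, V^t = 1.7785
step 2: k1 = (-3.779223, 0.066550), k2 = (-3.759676, 0.017977), k3 = (-3.746900, 0.017754), k4 = (-3.714368, -0.031681); V <- V + (h/6)(k1 + 2k2 + 2k3 + k4): V^s = -1.6352, V^t = 1.7829
step 3: k1 = (-3.714351, -0.031794), k2 = (-3.669010, -0.082462), k3 = (-3.655948, -0.082363), k4 = (-3.598024, -0.133606); V <- V + (h/6)(k1 + 2k2 + 2k3 + k4): V^s = -2.5503, V^t = 1.7623
step 4: k1 = (-3.597950, -0.133729), k2 = (-3.527456, -0.185943), k3 = (-3.514267, -0.185512), k4 = (-3.431767, -0.237999); V <- V + (h/6)(k1 + 2k2 + 2k3 + k4): V^s = -3.4300, V^t = 1.7158


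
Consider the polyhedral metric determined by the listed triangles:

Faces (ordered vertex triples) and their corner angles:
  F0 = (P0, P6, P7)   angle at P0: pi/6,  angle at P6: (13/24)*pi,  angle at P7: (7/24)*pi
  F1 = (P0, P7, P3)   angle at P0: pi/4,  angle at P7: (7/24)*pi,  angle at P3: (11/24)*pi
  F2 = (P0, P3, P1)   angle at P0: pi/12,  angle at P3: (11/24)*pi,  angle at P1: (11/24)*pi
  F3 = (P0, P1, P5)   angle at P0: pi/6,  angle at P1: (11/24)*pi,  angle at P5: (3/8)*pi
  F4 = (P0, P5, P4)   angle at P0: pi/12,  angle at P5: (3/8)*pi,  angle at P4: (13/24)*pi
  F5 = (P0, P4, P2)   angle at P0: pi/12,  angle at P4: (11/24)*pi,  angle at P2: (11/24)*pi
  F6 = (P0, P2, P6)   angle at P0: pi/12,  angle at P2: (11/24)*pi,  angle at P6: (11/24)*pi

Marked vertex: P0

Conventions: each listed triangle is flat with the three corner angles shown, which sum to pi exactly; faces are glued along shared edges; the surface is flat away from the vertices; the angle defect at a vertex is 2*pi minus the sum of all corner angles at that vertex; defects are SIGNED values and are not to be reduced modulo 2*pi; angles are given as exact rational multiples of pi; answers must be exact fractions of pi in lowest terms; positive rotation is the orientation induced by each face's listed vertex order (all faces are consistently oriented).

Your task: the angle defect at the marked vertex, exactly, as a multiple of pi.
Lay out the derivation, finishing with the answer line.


Sum of corner angles at P0: (11/12)*pi
defect = 2*pi - (11/12)*pi

Answer: defect(P0) = (13/12)*pi


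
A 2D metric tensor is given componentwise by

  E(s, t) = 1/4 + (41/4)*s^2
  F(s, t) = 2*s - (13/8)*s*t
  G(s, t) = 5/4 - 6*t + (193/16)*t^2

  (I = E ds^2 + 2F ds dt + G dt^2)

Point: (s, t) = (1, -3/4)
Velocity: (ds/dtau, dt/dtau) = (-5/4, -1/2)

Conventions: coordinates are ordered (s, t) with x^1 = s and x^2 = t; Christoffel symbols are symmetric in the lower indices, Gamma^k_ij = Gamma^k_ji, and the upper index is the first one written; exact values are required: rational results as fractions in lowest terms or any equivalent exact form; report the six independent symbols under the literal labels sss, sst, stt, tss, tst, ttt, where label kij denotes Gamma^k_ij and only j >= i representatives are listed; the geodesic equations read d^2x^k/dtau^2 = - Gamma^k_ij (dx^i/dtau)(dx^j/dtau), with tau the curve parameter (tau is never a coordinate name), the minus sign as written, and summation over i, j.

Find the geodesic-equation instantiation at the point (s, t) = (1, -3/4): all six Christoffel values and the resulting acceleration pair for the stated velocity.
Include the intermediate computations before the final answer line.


E = 21/2, F = 103/32, G = 3209/256 at the point
E_s = 41/2, E_t = 0, F_s = 103/32, F_t = -13/8, G_s = 0, G_t = -771/32
EG - F^2 = 124169/1024;  g^inv = (1024/124169) * [[3209/256, -103/32], [-103/32, 21/2]]
first-kind symbols [ij,l] = (1/2)(d_i g_jl + d_j g_il - d_l g_ij): [ss,s] = E_s/2 = 41/4, [ss,t] = F_s - E_t/2 = 103/32, [st,s] = E_t/2 = 0, [st,t] = G_s/2 = 0, [tt,s] = F_t - G_s/2 = -13/8, [tt,t] = G_t/2 = -771/64
Gamma^s_ij = (G*[ij,s] - F*[ij,t])/(EG - F^2), Gamma^t_ij = (E*[ij,t] - F*[ij,s])/(EG - F^2)
Gamma_sss = 120960/124169, Gamma_sst = 0, Gamma_stt = 18848/124169, Gamma_tss = 824/124169, Gamma_tst = 0, Gamma_ttt = -124172/124169
d^2s/dtau^2 = -(Gamma_sss*(-5/4)^2 + 2*Gamma_sst*(-5/4)*(-1/2) + Gamma_stt*(-1/2)^2) = -193712/124169
d^2t/dtau^2 = -(Gamma_tss*(-5/4)^2 + 2*Gamma_tst*(-5/4)*(-1/2) + Gamma_ttt*(-1/2)^2) = 59511/248338

Answer: Gamma_sss = 120960/124169, Gamma_sst = 0, Gamma_stt = 18848/124169, Gamma_tss = 824/124169, Gamma_tst = 0, Gamma_ttt = -124172/124169; accelerations (d^2s/dtau^2, d^2t/dtau^2) = (-193712/124169, 59511/248338)


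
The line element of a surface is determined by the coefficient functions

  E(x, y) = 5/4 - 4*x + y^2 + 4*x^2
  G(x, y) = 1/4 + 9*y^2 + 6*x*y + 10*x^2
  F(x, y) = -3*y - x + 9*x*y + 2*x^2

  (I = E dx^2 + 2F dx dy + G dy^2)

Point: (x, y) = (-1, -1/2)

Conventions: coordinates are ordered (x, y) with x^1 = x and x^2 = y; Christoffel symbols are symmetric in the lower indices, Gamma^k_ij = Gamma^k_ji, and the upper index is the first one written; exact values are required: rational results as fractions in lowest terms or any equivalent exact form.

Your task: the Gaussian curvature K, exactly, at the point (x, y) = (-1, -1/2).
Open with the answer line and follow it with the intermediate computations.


Answer: K = 12512/70225

E = 19/2, F = 9, G = 31/2, EG - F^2 = 265/4 at the point
E_x = -12, E_y = -1, F_x = -19/2, F_y = -12, G_x = -23, G_y = -15
E_yy = 2, F_xy = 9, G_xx = 20
Brioschi: K = (det M1 - det M2) / (EG - F^2)^2 with the standard first/second-derivative matrices M1, M2.
M1 = [[-E_yy/2 + F_xy - G_xx/2, E_x/2, F_x - E_y/2], [F_y - G_x/2, E, F], [G_y/2, F, G]] = [[-2, -6, -9], [-1/2, 19/2, 9], [-15/2, 9, 31/2]]; det M1 = -1499/4
M2 = [[0, E_y/2, G_x/2], [E_y/2, E, F], [G_x/2, F, G]] = [[0, -1/2, -23/2], [-1/2, 19/2, 9], [-23/2, 9, 31/2]]; det M2 = -4627/4
det M1 - det M2 = 782; K = 782 / (265/4)^2 = 12512/70225


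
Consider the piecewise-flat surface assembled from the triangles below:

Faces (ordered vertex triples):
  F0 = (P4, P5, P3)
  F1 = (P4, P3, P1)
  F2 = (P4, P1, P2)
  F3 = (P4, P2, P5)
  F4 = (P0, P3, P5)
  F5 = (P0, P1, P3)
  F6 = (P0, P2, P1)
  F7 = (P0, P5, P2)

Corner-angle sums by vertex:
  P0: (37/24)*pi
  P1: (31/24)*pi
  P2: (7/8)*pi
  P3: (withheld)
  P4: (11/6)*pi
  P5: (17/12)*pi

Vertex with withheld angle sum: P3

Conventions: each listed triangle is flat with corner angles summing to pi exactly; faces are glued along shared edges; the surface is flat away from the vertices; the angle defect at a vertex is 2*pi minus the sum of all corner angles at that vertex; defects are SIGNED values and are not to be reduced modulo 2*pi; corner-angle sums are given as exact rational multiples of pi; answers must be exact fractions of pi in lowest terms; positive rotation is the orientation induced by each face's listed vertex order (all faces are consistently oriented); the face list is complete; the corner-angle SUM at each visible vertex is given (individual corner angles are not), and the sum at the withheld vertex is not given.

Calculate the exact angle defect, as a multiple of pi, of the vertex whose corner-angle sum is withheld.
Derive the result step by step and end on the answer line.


V = 6, E = 12, F = 8; chi = V - E + F = 2
Gauss-Bonnet: total defect = 2*pi*chi = 4*pi; visible defects sum to (73/24)*pi

Answer: defect(P3) = (23/24)*pi


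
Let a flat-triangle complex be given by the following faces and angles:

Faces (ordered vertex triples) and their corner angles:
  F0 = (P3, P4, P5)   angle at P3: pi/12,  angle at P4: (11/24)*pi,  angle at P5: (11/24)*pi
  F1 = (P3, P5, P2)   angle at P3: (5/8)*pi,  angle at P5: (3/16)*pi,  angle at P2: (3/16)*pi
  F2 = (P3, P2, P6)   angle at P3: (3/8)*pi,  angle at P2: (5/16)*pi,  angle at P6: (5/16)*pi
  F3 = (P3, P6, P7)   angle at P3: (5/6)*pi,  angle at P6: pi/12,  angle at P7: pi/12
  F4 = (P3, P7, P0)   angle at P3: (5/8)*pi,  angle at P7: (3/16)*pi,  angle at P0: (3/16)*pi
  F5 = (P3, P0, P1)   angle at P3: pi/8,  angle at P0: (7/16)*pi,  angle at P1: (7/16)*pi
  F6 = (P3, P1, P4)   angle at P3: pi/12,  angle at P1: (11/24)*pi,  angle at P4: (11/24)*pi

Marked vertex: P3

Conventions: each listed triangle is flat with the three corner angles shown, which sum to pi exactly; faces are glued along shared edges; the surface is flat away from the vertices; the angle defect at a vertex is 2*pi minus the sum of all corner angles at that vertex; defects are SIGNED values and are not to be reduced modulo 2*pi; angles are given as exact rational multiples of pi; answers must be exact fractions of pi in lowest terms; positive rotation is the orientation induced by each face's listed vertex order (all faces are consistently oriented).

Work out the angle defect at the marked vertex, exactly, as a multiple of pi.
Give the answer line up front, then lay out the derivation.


Answer: defect(P3) = (-3/4)*pi

Sum of corner angles at P3: (11/4)*pi
defect = 2*pi - (11/4)*pi
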